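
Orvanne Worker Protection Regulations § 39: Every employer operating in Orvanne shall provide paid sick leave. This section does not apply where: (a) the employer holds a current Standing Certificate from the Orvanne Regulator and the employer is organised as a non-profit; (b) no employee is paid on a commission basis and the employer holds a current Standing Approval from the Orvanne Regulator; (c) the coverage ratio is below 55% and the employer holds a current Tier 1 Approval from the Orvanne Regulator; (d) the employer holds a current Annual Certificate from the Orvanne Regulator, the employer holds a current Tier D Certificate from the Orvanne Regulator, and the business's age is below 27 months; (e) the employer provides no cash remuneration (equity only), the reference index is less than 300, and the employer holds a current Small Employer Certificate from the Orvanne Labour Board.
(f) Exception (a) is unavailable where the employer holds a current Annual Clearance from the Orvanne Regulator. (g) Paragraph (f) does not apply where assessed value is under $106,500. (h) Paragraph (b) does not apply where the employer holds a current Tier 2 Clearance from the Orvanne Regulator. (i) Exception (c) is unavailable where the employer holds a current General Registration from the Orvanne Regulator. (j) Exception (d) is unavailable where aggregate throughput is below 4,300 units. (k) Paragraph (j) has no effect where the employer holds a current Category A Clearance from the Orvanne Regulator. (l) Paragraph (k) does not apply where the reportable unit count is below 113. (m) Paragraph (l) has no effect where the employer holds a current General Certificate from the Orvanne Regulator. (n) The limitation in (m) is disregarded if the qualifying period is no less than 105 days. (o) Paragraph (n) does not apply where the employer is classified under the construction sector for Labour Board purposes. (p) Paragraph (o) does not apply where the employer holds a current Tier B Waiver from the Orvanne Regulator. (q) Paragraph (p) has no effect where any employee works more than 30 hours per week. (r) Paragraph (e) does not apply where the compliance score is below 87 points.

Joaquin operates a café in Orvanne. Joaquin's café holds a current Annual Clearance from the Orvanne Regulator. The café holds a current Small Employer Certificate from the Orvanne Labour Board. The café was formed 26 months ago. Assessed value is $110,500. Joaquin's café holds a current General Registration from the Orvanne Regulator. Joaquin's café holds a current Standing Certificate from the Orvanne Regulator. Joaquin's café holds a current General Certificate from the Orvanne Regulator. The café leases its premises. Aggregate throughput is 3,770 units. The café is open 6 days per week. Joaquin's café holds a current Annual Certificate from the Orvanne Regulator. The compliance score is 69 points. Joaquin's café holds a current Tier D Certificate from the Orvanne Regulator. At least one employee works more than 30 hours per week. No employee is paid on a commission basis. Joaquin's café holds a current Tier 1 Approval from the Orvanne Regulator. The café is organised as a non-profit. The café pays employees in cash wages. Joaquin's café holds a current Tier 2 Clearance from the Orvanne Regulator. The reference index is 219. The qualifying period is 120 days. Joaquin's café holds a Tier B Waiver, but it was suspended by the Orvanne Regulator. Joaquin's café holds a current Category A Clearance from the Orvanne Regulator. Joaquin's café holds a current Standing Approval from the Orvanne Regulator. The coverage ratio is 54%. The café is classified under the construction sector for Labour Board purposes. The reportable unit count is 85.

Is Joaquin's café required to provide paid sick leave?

All of (a)'s requirements are met (a current Standing Certificate is held; the employer is a non-profit). Turning to paragraphs (f)–(g): (f) operates against (a): a current Annual Clearance is held. (g) is not engaged (assessed value is $110,500, not under $106,500), so (f) stands. So (a) is unavailable.
Exception (b): no employee is paid on commission; a current Standing Approval is held — every condition holds. But: (h) is triggered — a current Tier 2 Clearance is held. So (b) is unavailable.
All of (c)'s requirements are met (the coverage ratio is 54%, below the 55% limit; a current Tier 1 Approval is held). But applying paragraph (i): (i) is triggered — a current General Registration is held. Exception (c) does not apply.
Exception (d) is satisfied on its face — a current Annual Certificate is held; a current Tier D Certificate is held; the business's age is 26 months, below the 27 months limit. Applying paragraphs (j)–(q): (j) would limit (d) — aggregate throughput is 3,770 units, below the 4,300 units limit — but (k) sets (j) aside: (k) operates against (j): a current Category A Clearance is held. (l) would limit (k) — the reportable unit count is 85, below the 113 limit — but (m) sets (l) aside: (m) is triggered — a current General Certificate is held. (n) applies (the qualifying period is 120 days, meeting the 105 days threshold), but is itself disapplied by (o): (o) is triggered — the café is classified under the construction sector. (p), which would lift (o), is inapplicable — there is no Tier B Waiver in force. So (d) applies.
Exception (e) requires that the employer provides no cash remuneration (equity only); but employees are paid cash wages, so (e) is unavailable.

No — exception (d) applies; Joaquin's café is not required to provide paid sick leave.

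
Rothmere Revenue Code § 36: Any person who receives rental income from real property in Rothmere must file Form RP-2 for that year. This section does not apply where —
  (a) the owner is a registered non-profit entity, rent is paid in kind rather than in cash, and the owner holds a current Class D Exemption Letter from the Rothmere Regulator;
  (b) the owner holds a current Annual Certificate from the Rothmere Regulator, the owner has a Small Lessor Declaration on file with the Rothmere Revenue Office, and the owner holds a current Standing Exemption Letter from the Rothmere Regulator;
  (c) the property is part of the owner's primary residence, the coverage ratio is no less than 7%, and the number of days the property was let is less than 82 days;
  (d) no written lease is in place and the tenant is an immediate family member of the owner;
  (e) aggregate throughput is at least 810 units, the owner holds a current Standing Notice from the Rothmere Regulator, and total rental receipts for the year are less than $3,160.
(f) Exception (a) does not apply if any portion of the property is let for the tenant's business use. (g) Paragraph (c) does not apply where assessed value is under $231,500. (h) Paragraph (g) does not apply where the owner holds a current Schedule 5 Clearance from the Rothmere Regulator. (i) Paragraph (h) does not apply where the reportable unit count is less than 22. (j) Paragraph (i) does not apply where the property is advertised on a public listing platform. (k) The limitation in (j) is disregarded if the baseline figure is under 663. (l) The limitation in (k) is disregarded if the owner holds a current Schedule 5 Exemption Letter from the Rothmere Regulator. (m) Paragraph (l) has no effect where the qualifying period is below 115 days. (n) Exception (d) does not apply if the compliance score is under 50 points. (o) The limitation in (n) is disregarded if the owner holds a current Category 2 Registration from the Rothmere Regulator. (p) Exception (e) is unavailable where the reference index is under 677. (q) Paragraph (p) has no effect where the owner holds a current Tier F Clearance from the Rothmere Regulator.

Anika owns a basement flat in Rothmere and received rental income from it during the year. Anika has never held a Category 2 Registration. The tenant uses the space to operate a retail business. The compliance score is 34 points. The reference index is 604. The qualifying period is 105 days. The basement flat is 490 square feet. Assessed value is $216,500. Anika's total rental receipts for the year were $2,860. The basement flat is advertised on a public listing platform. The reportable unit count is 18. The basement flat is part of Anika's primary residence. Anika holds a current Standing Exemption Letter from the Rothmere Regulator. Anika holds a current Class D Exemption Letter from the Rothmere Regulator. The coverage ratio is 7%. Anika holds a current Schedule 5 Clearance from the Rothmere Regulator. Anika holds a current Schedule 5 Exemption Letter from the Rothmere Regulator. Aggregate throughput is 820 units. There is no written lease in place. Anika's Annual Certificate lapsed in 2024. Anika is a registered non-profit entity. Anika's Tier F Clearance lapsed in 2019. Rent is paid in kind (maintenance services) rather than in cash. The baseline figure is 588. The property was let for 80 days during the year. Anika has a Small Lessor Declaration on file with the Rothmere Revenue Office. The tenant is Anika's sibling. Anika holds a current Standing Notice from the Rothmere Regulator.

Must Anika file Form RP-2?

Yes — Anika must file Form RP-2.

Exception (a) is satisfied on its face — Anika is a registered non-profit; rent is paid in kind; a current Class D Exemption Letter is held. But applying paragraph (f): (f) operates against (a): the space is let for business use. Exception (a) does not apply.
Exception (b) fails — no current Annual Certificate is held.
Exception (c) is satisfied on its face — the basement flat is part of the primary residence; the coverage ratio is 7%, meeting the 7% threshold; the number of days the property was let is 80 days, less than the 82 days limit. But applying paragraphs (g)–(m): (g) operates against (c): assessed value is $216,500, under the $231,500 limit. (h) is triggered (a current Schedule 5 Clearance is held), but is displaced by (i): (i) operates against (h): the reportable unit count is 18, less than the 22 limit. (j) would limit (i) — the property is publicly advertised — but (k) sets (j) aside: (k) operates against (j): the baseline figure is 588, under the 663 limit. (l) operates (a current Schedule 5 Exemption Letter is held), but yields to (m): (m) is triggered — the qualifying period is 105 days, below the 115 days limit. (c) is therefore removed.
All of (d)'s requirements are met (there is no written lease; the tenant is an immediate family member). Turning to paragraphs (n)–(o): (n) operates against (d): the compliance score is 34 points, under the 50 points limit. (o) is inapplicable (no current Category 2 Registration is held), so (n) stands. Exception (d) does not apply.
Exception (e): aggregate throughput is 820 units, meeting the 810 units threshold; a current Standing Notice is held; total rental receipts for the year are $2,860, less than the $3,160 limit — every condition holds. But: (p) operates against (e): the reference index is 604, under the 677 limit. (q) is inapplicable (the Tier F Clearance is not current), so (p) stands. (e) is therefore removed.
No exception displaces § 36.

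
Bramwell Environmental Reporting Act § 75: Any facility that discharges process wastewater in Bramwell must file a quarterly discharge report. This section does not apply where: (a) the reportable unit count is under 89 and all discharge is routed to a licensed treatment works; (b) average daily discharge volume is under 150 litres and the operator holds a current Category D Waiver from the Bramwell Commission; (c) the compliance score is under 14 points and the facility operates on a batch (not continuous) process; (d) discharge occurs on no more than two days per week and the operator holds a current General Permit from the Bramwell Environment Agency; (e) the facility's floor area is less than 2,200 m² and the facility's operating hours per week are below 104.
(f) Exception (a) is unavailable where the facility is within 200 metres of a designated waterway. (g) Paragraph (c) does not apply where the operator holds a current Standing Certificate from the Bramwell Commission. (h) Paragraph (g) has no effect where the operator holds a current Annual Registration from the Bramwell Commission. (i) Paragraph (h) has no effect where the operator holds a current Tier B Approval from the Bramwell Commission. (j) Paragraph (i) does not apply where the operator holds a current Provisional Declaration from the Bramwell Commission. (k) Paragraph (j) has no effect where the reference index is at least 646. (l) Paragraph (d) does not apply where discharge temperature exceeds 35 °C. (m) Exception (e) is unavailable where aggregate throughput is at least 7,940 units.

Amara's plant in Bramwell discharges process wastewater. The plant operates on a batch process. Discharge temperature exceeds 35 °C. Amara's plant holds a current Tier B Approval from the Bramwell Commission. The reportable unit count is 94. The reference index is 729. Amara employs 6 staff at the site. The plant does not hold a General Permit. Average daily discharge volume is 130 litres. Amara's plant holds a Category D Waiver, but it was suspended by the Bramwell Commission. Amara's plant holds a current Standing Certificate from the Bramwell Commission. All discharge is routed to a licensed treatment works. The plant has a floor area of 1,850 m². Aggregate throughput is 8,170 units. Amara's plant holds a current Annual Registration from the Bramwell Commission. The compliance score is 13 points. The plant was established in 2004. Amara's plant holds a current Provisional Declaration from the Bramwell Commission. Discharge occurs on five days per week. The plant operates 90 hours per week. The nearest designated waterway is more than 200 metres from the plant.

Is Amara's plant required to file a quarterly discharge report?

Yes — Amara's plant must file a quarterly discharge report.

Exception (a) requires that the reportable unit count is under 89; but the reportable unit count is 94, not under 89, so (a) is unavailable.
Exception (b) fails — there is no Category D Waiver in force.
All of (c)'s requirements are met (the compliance score is 13 points, under the 14 points limit; the facility operates on a batch process). But: (g) is engaged — a current Standing Certificate is held. (h) would limit (g) — a current Annual Registration is held — but (i) sets (h) aside: (i) operates against (h): a current Tier B Approval is held. (j) would limit (i) — a current Provisional Declaration is held — but (k) sets (j) aside: (k) operates against (j): the reference index is 729, meeting the 646 threshold. (c) is therefore removed.
Exception (d) does not apply: discharge occurs on five days per week.
Exception (e) is satisfied on its face — the facility's floor area is 1,850 m², less than the 2,200 m² limit; the facility's operating hours per week are 90, below the 104 limit. Turning to paragraph (m): (m) applies — aggregate throughput is 8,170 units, meeting the 7,940 units threshold. Exception (e) does not apply.
None of the exceptions is available; § 75 applies in full.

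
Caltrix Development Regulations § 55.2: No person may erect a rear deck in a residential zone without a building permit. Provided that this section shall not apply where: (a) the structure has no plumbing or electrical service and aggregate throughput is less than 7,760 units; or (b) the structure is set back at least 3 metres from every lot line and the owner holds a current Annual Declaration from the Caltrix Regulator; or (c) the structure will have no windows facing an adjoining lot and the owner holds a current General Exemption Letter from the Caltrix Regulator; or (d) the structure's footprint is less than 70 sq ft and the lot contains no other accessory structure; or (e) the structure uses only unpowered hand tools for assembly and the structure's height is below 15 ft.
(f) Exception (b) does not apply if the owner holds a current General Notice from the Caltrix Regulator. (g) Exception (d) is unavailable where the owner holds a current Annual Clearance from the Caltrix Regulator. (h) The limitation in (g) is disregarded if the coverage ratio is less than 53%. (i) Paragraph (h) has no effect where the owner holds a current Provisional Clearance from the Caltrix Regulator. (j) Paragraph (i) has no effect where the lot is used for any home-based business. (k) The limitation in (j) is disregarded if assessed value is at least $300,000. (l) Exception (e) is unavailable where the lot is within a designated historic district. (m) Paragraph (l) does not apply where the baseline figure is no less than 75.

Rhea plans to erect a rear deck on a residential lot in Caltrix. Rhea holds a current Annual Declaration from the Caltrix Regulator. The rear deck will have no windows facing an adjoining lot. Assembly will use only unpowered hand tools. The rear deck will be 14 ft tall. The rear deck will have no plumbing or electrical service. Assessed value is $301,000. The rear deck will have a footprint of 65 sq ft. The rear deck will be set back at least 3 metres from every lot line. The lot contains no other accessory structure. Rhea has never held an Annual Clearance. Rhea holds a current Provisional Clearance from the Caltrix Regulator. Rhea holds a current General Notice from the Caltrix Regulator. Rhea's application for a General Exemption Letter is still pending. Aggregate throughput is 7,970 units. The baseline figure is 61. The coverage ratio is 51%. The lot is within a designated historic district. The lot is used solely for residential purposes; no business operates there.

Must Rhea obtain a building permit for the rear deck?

No — exception (d) applies; Rhea does not need a building permit.

Exception (a) requires that aggregate throughput is less than 7,760 units; but aggregate throughput is 7,970 units, not less than 7,760 units, so (a) is unavailable.
Exception (b): the setback is at least 3 m on every side; a current Annual Declaration is held — every condition holds. However, paragraph (f) must be considered: (f) applies — a current General Notice is held. Exception (b) does not apply.
Exception (c) requires that the owner holds a current General Exemption Letter from the Caltrix Regulator; but the General Exemption Letter is not current, so (c) is unavailable.
Exception (d)'s conditions are all satisfied: the structure's footprint is 65 sq ft, less than the 70 sq ft limit; the lot has no other accessory structure. As to paragraphs (g)–(k): (g) is inapplicable — the Annual Clearance is not current. Exception (d) stands.
All of (e)'s requirements are met (assembly uses only hand tools; the structure's height is 14 ft, below the 15 ft limit). But: (l) operates against (e): the lot is in a historic district. (m) is not triggered (the baseline figure is 61, short of 75), so (l) stands. Exception (e) does not apply.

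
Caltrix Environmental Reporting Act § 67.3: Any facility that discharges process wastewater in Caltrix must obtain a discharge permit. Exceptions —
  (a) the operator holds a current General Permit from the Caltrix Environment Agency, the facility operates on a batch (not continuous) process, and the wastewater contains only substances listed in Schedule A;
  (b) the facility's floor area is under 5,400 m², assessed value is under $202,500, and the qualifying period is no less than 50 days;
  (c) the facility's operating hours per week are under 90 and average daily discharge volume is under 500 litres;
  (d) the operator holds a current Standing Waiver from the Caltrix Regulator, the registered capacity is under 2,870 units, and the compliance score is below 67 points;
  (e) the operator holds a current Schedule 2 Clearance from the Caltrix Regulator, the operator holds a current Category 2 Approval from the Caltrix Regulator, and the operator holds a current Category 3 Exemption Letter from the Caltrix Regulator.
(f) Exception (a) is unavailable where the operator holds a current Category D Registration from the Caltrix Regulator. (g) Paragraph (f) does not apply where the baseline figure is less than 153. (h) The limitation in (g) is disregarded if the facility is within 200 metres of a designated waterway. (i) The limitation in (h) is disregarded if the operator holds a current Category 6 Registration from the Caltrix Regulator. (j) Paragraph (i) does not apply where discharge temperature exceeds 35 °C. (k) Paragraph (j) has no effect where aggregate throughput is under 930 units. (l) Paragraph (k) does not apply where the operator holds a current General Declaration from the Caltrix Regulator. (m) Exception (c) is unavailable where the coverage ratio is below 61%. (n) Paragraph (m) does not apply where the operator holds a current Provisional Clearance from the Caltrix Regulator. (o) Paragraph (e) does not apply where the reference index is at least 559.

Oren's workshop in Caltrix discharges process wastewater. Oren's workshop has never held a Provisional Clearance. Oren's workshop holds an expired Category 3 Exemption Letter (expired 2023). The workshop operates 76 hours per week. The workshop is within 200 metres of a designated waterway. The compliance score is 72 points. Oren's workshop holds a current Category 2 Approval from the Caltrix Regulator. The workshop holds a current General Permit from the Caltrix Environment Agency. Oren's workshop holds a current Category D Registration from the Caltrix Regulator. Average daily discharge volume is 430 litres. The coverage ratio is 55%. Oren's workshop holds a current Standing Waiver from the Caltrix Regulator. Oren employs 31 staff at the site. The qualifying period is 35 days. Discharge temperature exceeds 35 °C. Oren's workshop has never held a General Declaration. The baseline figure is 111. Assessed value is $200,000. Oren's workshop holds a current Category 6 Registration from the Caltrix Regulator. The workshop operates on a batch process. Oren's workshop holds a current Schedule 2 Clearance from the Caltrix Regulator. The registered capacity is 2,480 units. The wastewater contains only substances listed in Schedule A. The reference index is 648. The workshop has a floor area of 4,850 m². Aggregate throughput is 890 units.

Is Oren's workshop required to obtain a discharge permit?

No — exception (a) applies; Oren's workshop is not required to obtain a discharge permit.

Exception (a): a current General Permit is held; the facility operates on a batch process; the wastewater is Schedule-A-only — every condition holds. Considering the limiting provisions: (f) would limit (a) — a current Category D Registration is held — but (g) sets (f) aside: (g) operates — the baseline figure is 111, less than the 153 limit. (h) would limit (g) — the workshop is within 200 m of a designated waterway — but (i) sets (h) aside: (i) is triggered — a current Category 6 Registration is held. (j) applies (discharge temperature exceeds 35 °C), but is displaced by (k): (k) applies — aggregate throughput is 890 units, under the 930 units limit. (l), which would lift (k), is not engaged — there is no General Declaration in force. (a) remains available.
Exception (b) requires that the qualifying period is no less than 50 days; but the qualifying period is 35 days, short of 50 days, so (b) is unavailable.
Exception (c): the facility's operating hours per week are 76, under the 90 limit; average daily discharge volume is 430 litres, under the 500 litres limit — every condition holds. But: (m) applies — the coverage ratio is 55%, below the 61% limit. (n), which would lift (m), is not triggered — the Provisional Clearance is not current. Exception (c) does not apply.
Exception (d) requires that the compliance score is below 67 points; but the compliance score is 72 points, not below 67 points, so (d) is unavailable.
Exception (e) fails — the Category 3 Exemption Letter is not current.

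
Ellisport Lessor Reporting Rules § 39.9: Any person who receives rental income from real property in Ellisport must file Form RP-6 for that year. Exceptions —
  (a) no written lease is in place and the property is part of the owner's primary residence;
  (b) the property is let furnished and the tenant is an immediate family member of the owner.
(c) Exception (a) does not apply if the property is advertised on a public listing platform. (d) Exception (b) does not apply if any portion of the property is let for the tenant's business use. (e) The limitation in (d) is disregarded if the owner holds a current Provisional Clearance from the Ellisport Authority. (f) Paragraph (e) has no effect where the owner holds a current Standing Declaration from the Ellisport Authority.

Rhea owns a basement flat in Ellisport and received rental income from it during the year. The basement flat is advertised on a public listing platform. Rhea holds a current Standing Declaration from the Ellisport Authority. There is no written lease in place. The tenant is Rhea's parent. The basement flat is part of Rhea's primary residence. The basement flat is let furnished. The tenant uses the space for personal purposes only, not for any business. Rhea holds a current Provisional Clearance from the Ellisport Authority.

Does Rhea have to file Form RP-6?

No — exception (b) applies; Rhea is not required to file Form RP-6.

All of (a)'s requirements are met (there is no written lease; the basement flat is part of the primary residence). But applying paragraph (c): (c) operates against (a): the property is publicly advertised. Exception (a) does not apply.
Exception (b): the property is let furnished; the tenant is an immediate family member — every condition holds. Considering the limiting provisions: (d) is not triggered — the space is used for personal purposes only. Exception (b) stands.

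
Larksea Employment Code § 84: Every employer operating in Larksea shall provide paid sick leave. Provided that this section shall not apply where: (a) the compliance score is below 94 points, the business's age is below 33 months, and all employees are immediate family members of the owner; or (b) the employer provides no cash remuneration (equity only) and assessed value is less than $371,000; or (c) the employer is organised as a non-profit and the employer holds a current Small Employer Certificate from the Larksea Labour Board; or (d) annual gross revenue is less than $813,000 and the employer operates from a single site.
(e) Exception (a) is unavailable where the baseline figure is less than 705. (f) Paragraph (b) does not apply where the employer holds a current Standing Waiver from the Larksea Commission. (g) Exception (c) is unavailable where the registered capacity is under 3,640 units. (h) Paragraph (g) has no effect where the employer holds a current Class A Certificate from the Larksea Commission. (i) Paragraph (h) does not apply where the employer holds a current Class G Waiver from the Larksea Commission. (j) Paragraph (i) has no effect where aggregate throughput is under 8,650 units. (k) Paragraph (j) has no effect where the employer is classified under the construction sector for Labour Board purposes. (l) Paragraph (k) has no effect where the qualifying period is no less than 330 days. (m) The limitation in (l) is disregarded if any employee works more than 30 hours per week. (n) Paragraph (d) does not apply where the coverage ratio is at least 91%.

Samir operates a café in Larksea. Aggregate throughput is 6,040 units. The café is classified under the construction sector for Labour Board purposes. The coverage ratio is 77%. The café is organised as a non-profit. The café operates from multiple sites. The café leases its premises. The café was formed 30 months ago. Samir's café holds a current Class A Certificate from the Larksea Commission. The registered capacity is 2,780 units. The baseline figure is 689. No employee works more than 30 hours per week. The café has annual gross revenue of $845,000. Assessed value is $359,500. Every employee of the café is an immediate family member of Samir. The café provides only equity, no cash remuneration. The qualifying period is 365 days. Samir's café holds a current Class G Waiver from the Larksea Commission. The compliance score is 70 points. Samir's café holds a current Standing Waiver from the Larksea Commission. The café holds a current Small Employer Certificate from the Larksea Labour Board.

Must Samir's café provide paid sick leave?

No — exception (c) applies; Samir's café is not required to provide paid sick leave.

All of (a)'s requirements are met (the compliance score is 70 points, below the 94 points limit; the business's age is 30 months, below the 33 months limit; every employee is an immediate family member). However, paragraph (e) must be considered: (e) operates — the baseline figure is 689, less than the 705 limit. Exception (a) does not apply.
Exception (b): remuneration is equity-only; assessed value is $359,500, less than the $371,000 limit — every condition holds. However, paragraph (f) must be considered: (f) is engaged — a current Standing Waiver is held. So (b) is unavailable.
Exception (c): the employer is a non-profit; a current Small Employer Certificate is held — every condition holds. Applying paragraphs (g)–(m): (g) would limit (c) — the registered capacity is 2,780 units, under the 3,640 units limit — but (h) sets (g) aside: (h) operates against (g): a current Class A Certificate is held. (i) would limit (h) — a current Class G Waiver is held — but (j) sets (i) aside: (j) operates against (i): aggregate throughput is 6,040 units, under the 8,650 units limit. (k) would limit (j) — the café is classified under the construction sector — but (l) sets (k) aside: (l) is triggered — the qualifying period is 365 days, meeting the 330 days threshold. (m), which would lift (l), is inapplicable — no employee exceeds 30 hours/week. So (c) applies.
Exception (d) requires that annual gross revenue is less than $813,000; but annual gross revenue is $845,000, not less than $813,000, so (d) is unavailable.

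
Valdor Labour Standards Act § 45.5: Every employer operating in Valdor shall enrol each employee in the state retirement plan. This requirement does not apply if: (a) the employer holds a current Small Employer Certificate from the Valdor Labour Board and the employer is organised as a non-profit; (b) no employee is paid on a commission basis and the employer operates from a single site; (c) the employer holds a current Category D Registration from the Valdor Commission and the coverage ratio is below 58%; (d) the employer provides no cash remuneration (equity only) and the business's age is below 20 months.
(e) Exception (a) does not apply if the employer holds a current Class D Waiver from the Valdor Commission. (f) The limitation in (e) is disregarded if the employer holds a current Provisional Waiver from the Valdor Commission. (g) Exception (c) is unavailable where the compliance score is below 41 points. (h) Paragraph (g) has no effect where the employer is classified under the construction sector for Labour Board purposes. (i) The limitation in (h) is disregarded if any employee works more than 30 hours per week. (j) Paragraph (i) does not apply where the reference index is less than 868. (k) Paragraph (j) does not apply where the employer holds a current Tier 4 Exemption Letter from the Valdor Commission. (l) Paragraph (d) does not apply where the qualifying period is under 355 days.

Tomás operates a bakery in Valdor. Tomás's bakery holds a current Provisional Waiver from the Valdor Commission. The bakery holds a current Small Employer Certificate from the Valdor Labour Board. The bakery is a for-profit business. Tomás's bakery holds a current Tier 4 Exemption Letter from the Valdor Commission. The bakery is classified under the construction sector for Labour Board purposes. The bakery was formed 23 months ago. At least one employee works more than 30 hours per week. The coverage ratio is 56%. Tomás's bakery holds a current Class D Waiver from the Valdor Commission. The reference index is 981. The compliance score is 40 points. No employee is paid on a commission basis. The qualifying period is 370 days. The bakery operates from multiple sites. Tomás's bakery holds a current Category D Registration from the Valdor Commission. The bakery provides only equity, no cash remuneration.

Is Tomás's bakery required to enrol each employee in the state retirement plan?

Exception (a) requires that the employer is organised as a non-profit; but the employer is for-profit, so (a) is unavailable.
Exception (b) does not apply: the employer operates from multiple sites.
Exception (c) is satisfied on its face — a current Category D Registration is held; the coverage ratio is 56%, below the 58% limit. But applying paragraphs (g)–(k): (g) operates against (c): the compliance score is 40 points, below the 41 points limit. (h) would limit (g) — the bakery is classified under the construction sector — but (i) sets (h) aside: (i) is engaged — at least one employee exceeds 30 hours/week. (j), which would lift (i), is inapplicable — the reference index is 981, not less than 868. (c) is therefore removed.
Exception (d) fails — the business's age is 23 months, not below 20 months.
No exception displaces § 45.5.

Yes — Tomás's bakery must enrol each employee in the state retirement plan.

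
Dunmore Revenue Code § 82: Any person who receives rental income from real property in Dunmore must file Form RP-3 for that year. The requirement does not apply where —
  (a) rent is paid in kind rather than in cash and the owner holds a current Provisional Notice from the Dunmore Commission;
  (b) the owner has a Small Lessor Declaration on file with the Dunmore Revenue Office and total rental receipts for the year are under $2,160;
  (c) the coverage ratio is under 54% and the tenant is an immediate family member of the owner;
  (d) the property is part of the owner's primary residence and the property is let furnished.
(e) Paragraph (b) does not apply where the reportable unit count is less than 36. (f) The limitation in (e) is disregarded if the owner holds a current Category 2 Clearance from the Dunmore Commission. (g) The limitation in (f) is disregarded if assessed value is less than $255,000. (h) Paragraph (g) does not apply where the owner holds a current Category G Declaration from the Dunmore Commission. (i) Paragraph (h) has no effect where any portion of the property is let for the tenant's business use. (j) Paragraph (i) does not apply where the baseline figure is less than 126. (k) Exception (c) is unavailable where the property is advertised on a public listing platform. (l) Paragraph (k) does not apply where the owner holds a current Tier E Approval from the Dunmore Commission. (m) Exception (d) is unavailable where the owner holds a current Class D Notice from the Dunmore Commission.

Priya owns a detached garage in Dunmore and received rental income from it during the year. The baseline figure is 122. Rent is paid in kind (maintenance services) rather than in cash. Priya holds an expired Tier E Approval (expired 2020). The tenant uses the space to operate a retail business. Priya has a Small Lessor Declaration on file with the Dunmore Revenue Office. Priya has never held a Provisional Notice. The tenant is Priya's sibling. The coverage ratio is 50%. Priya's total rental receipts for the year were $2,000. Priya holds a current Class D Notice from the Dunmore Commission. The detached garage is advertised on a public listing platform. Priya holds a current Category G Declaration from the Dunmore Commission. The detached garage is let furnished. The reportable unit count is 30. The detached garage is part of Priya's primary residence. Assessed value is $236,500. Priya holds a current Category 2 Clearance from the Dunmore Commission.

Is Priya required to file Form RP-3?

Exception (a) fails — the Provisional Notice is not current.
All of (b)'s requirements are met (a Small Lessor Declaration is on file; total rental receipts for the year are $2,000, under the $2,160 limit). Under paragraphs (e)–(j): (e) operates (the reportable unit count is 30, less than the 36 limit), but is set aside by (f): (f) applies — a current Category 2 Clearance is held. (g) would limit (f) — assessed value is $236,500, less than the $255,000 limit — but (h) sets (g) aside: (h) is engaged — a current Category G Declaration is held. (i) would limit (h) — the space is let for business use — but (j) sets (i) aside: (j) is engaged — the baseline figure is 122, less than the 126 limit. Exception (b) stands.
Exception (c) is satisfied on its face — the coverage ratio is 50%, under the 54% limit; the tenant is an immediate family member. However, paragraphs (k)–(l) must be considered: (k) operates against (c): the property is publicly advertised. (l), which would lift (k), is not triggered — the Tier E Approval is not current. Exception (c) does not apply.
All of (d)'s requirements are met (the detached garage is part of the primary residence; the property is let furnished). Turning to paragraph (m): (m) operates — a current Class D Notice is held. (d) is therefore removed.

No — exception (b) applies; Priya is not required to file Form RP-3.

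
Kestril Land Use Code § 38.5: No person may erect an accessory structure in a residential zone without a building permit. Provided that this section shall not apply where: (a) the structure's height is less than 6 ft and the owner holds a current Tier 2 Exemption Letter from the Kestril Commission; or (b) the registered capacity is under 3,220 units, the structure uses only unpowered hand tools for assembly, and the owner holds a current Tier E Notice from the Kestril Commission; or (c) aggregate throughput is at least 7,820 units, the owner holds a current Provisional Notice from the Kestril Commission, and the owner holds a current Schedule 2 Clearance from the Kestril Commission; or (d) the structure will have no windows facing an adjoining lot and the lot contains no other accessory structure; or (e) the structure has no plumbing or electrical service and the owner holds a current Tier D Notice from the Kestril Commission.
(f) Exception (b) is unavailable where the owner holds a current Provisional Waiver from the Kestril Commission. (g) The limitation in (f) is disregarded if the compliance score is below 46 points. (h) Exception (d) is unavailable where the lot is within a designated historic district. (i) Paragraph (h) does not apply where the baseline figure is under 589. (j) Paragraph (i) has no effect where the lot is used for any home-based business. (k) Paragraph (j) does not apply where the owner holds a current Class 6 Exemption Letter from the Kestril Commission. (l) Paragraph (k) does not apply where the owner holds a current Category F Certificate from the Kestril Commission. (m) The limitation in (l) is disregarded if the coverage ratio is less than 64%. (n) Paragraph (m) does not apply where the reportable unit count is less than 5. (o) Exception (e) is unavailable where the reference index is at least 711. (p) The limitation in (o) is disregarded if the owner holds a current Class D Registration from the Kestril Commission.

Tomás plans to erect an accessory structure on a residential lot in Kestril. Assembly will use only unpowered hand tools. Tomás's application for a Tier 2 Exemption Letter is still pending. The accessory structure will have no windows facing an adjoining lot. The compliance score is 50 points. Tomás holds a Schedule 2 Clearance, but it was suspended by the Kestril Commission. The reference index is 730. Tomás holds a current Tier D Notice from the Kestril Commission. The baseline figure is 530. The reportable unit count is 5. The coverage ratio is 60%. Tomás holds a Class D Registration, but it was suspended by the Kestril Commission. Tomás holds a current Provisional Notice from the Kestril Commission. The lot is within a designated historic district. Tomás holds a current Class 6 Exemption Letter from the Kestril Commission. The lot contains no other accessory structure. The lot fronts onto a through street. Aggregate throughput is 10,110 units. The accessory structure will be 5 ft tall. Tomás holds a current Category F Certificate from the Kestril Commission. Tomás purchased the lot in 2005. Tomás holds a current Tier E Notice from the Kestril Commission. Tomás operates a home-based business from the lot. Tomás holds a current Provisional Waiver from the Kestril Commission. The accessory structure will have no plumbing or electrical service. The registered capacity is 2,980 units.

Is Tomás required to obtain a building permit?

No — exception (d) applies; Tomás does not need a building permit.

Exception (a) does not apply: no current Tier 2 Exemption Letter is held.
All of (b)'s requirements are met (the registered capacity is 2,980 units, under the 3,220 units limit; assembly uses only hand tools; a current Tier E Notice is held). However, paragraphs (f)–(g) must be considered: (f) operates against (b): a current Provisional Waiver is held. (g) does not operate here (the compliance score is 50 points, not below 46 points), so (f) stands. Exception (b) does not apply.
Exception (c) fails — no current Schedule 2 Clearance is held.
Exception (d)'s conditions are all satisfied: no windows face an adjoining lot; the lot has no other accessory structure. Considering the limiting provisions: (h) would limit (d) — the lot is in a historic district — but (i) sets (h) aside: (i) is engaged — the baseline figure is 530, under the 589 limit. (j) operates (a home-based business operates on the lot), but is itself disapplied by (k): (k) operates against (j): a current Class 6 Exemption Letter is held. (l) applies (a current Category F Certificate is held), but is overridden by (m): (m) operates against (l): the coverage ratio is 60%, less than the 64% limit. (n) is inapplicable (the reportable unit count is 5, not less than 5), so (m) stands. Exception (d) stands.
Exception (e)'s conditions are all satisfied: there is no plumbing or electrical service; a current Tier D Notice is held. However, paragraphs (o)–(p) must be considered: (o) operates against (e): the reference index is 730, meeting the 711 threshold. (p) is inapplicable (there is no Class D Registration in force), so (o) stands. Exception (e) does not apply.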